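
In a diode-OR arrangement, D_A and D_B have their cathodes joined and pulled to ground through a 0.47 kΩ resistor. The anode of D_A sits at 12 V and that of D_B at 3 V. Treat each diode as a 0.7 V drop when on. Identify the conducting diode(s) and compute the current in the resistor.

Assume both conduct. Then node N would need to be at both 12−0.7 = 11.3 V and 3−0.7 = 2.3 V, which is impossible.
Assume only D_A conducts: V_N = 12 − 0.7 = 11.3 V, so I_R = 11.3/0.47 = 24 mA.
Check D_B: its anode-to-cathode voltage is 3 − 11.3 = -8.3 V < 0.7 V, so it is off. The assumption is consistent.

Only D_A conducts; I_R ≈ 24 mA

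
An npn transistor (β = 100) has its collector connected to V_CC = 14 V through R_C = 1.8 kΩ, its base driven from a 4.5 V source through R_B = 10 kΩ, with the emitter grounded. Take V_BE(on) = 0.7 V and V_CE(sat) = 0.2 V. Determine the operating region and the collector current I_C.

saturation; I_C ≈ 7.7 mA

Assume active: I_B = (4.5 − 0.7)/10 = 0.38 mA, giving I_C = β·I_B = 38 mA.
But then V_CE = 14 − 38×1.8 = -54.4 V < V_CE(sat) = 0.2 V — impossible in the active region.
So the transistor is saturated. With V_CE = 0.2 V, I_C = (V_CC − 0.2)/R_C = 13.8/1.8 = 7.67 mA.
Check: β·I_B = 38 mA > I_C = 7.67 mA, confirming saturation.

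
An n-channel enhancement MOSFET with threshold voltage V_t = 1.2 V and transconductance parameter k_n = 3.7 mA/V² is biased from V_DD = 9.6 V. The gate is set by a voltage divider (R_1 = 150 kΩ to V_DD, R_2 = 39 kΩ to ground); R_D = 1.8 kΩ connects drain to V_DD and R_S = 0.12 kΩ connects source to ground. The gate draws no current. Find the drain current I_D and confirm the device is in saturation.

V_G = V_DD·R_2/(R_1+R_2) = 9.6×39/189 = 1.98 V.
Assume saturation: I_D = (k_n/2)(V_GS − V_t)² with V_GS = V_G − I_D·R_S = 1.98 − 0.12·I_D.
Substituting gives 0.0266·I_D² − 1.35·I_D + 1.13 = 0, with roots I_D = 0.852 or 49.7 mA.
The root I_D = 49.7 mA gives V_GS = -3.98 V ≤ V_t, so take I_D = 0.852 mA.
Then V_GS = 1.88 V and V_DS = V_DD − I_D(R_D+R_S) = 9.6 − 0.852×1.92 = 7.96 V.
Saturation requires V_DS ≥ V_GS − V_t = 0.679 V; 7.96 ≥ 0.679 ✓.

I_D ≈ 0.85 mA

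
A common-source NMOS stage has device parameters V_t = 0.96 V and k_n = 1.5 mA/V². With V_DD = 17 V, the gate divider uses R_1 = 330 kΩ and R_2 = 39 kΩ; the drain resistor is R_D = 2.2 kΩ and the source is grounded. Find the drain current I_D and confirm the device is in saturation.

I_D ≈ 0.53 mA

V_G = V_DD·R_2/(R_1+R_2) = 17×39/369 = 1.8 V. With the source grounded, V_GS = V_G = 1.8 V.
Assume saturation: I_D = (k_n/2)(V_GS − V_t)² = (1.5/2)×(1.8 − 0.96)² = 0.75×0.837² = 0.525 mA.
V_DS = V_DD − I_D·R_D = 17 − 0.525×2.2 = 15.8 V.
Saturation requires V_DS ≥ V_GS − V_t = 0.837 V; 15.8 ≥ 0.837 ✓.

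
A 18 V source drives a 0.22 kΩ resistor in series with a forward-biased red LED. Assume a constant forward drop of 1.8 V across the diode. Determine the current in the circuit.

I ≈ 74 mA

KVL around the loop: 18 = V_D + I·R = 1.8 + I × 0.22 kΩ.
So I = (18 − 1.8) / 0.22 kΩ = 16.2 / 0.22 = 73.6 mA.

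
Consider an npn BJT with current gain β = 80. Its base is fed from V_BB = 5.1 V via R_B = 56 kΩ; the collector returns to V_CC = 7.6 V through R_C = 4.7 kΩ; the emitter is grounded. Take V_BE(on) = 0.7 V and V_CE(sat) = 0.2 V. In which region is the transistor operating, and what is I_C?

saturation; I_C ≈ 1.6 mA

Assume active: I_B = (5.1 − 0.7)/56 = 0.0786 mA, giving I_C = β·I_B = 6.29 mA.
But then V_CE = 7.6 − 6.29×4.7 = -21.9 V < V_CE(sat) = 0.2 V — impossible in the active region.
So the transistor is saturated. With V_CE = 0.2 V, I_C = (V_CC − 0.2)/R_C = 7.4/4.7 = 1.57 mA.
Check: β·I_B = 6.29 mA > I_C = 1.57 mA, confirming saturation.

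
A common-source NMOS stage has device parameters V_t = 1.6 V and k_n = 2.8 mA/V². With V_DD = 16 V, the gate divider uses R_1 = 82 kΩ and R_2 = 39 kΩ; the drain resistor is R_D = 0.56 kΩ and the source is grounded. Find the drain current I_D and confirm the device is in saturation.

I_D ≈ 18 mA

V_G = V_DD·R_2/(R_1+R_2) = 16×39/121 = 5.16 V. With the source grounded, V_GS = V_G = 5.16 V.
Assume saturation: I_D = (k_n/2)(V_GS − V_t)² = (2.8/2)×(5.16 − 1.6)² = 1.4×3.56² = 17.7 mA.
V_DS = V_DD − I_D·R_D = 16 − 17.7×0.56 = 6.08 V.
Saturation requires V_DS ≥ V_GS − V_t = 3.56 V; 6.08 ≥ 3.56 ✓.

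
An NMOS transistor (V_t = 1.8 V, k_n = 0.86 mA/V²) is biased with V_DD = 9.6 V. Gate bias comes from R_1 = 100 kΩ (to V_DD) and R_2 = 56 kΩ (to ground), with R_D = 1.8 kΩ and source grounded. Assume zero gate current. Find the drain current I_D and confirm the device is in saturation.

V_G = V_DD·R_2/(R_1+R_2) = 9.6×56/156 = 3.45 V. With the source grounded, V_GS = V_G = 3.45 V.
Assume saturation: I_D = (k_n/2)(V_GS − V_t)² = (0.86/2)×(3.45 − 1.8)² = 0.43×1.65² = 1.17 mA.
V_DS = V_DD − I_D·R_D = 9.6 − 1.17×1.8 = 7.5 V.
Saturation requires V_DS ≥ V_GS − V_t = 1.65 V; 7.5 ≥ 1.65 ✓.

I_D ≈ 1.2 mA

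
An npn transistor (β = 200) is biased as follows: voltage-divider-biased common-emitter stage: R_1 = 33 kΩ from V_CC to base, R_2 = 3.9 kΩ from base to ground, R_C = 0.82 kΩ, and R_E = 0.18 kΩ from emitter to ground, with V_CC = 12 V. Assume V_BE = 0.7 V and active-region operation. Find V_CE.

V_CE ≈ 9.1 V

Thevenize the base divider: V_Th = V_CC·R_2/(R_1+R_2) = 12×3.9/36.9 = 1.27 V, R_Th = R_1‖R_2 = 3.49 kΩ.
Base-emitter loop: V_Th = I_B·R_Th + V_BE + (β+1)I_B·R_E, so I_B = (1.27 − 0.7) / (3.49 + 201×0.18) = 0.0143 mA.
I_C = β·I_B = 200×0.0143 = 2.87 mA, and I_E = (β+1)I_B = 2.88 mA.
V_CE = V_CC − I_C·R_C − I_E·R_E = 12 − 2.87×0.82 − 2.88×0.18 = 9.13 V.
V_CE = 9.13 V > 0.2 V confirms active-region operation.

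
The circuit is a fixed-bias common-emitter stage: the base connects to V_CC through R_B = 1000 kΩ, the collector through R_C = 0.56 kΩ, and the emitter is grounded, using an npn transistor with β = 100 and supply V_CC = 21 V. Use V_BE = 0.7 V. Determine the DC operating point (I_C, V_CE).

I_C ≈ 2 mA, V_CE ≈ 20 V

Base loop: V_CC = I_B·R_B + V_BE, so I_B = (21 − 0.7)/1000 kΩ = 0.0203 mA.
In the active region I_C = β·I_B = 100 × 0.0203 = 2.03 mA.
Collector loop: V_CE = V_CC − I_C·R_C = 21 − 2.03×0.56 = 19.9 V.
Since V_CE = 19.9 V > V_CE(sat) ≈ 0.2 V, the transistor is in the active region as assumed.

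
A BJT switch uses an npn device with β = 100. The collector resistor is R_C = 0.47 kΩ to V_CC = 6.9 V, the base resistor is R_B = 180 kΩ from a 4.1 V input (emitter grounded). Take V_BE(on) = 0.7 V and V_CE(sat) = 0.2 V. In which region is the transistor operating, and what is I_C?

active; I_C ≈ 1.9 mA

Assume active. Base-emitter loop: I_B = (V_BB − V_BE)/R_B = (4.1 − 0.7)/180 = 0.0189 mA.
I_C = β·I_B = 100×0.0189 = 1.89 mA.
V_CE = V_CC − I_C·R_C = 6.9 − 1.89×0.47 = 6.01 V > V_CE(sat), so the active-region assumption holds.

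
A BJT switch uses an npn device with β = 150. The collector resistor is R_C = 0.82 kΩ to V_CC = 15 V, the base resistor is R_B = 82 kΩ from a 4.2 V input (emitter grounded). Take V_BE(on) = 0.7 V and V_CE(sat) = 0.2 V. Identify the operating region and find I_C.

Assume active. Base-emitter loop: I_B = (V_BB − V_BE)/R_B = (4.2 − 0.7)/82 = 0.0427 mA.
I_C = β·I_B = 150×0.0427 = 6.4 mA.
V_CE = V_CC − I_C·R_C = 15 − 6.4×0.82 = 9.75 V > V_CE(sat), so the active-region assumption holds.

active; I_C ≈ 6.4 mA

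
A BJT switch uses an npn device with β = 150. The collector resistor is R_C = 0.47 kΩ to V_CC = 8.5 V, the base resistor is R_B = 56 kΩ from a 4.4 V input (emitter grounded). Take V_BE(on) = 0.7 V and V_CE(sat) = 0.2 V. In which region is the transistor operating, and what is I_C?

active; I_C ≈ 9.9 mA

Assume active. Base-emitter loop: I_B = (V_BB − V_BE)/R_B = (4.4 − 0.7)/56 = 0.0661 mA.
I_C = β·I_B = 150×0.0661 = 9.91 mA.
V_CE = V_CC − I_C·R_C = 8.5 − 9.91×0.47 = 3.84 V > V_CE(sat), so the active-region assumption holds.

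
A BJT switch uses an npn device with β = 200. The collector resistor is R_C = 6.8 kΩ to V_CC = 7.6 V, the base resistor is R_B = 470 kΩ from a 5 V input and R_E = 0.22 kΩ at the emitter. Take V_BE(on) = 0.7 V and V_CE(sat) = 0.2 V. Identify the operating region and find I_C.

Assume active: I_B = (5 − 0.7)/(470 + 201×0.22) = 0.00836 mA, I_C = β·I_B = 1.67 mA.
Then V_CE = 7.6 − 1.67×6.8 − 1.68×0.22 = -4.14 V < 0.2 V — the active assumption fails.
Re-solve with V_CE = 0.2 V. KCL at the emitter: V_E/R_E = (V_BB−0.7−V_E)/R_B + (V_CC−0.2−V_E)/R_C, giving V_E = 0.234 V.
I_C = (V_CC − 0.2 − V_E)/R_C = (7.4 − 0.234)/6.8 = 1.05 mA.
Check: I_B = (4.3 − 0.234)/470 = 0.00865 mA, and β·I_B = 1.73 mA > I_C, confirming saturation.

saturation; I_C ≈ 1.1 mA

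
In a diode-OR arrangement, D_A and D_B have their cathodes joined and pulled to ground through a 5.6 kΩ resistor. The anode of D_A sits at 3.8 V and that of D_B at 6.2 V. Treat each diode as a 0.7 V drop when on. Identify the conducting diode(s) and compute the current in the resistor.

Assume both conduct. Then node N would need to be at both 3.8−0.7 = 3.1 V and 6.2−0.7 = 5.5 V, which is impossible.
Assume only D_B conducts: V_N = 6.2 − 0.7 = 5.5 V, so I_R = 5.5/5.6 = 0.982 mA.
Check D_A: its anode-to-cathode voltage is 3.8 − 5.5 = -1.7 V < 0.7 V, so it is off. The assumption is consistent.

Only D_B conducts; I_R ≈ 0.98 mA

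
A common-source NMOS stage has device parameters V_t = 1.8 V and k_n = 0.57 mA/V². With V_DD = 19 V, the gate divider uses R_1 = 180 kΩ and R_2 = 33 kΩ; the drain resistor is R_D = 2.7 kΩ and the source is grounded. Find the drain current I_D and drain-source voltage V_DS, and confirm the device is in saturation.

V_G = V_DD·R_2/(R_1+R_2) = 19×33/213 = 2.94 V. With the source grounded, V_GS = V_G = 2.94 V.
Assume saturation: I_D = (k_n/2)(V_GS − V_t)² = (0.57/2)×(2.94 − 1.8)² = 0.285×1.14² = 0.373 mA.
V_DS = V_DD − I_D·R_D = 19 − 0.373×2.7 = 18 V.
Saturation requires V_DS ≥ V_GS − V_t = 1.14 V; 18 ≥ 1.14 ✓.

I_D ≈ 0.37 mA, V_DS ≈ 18 V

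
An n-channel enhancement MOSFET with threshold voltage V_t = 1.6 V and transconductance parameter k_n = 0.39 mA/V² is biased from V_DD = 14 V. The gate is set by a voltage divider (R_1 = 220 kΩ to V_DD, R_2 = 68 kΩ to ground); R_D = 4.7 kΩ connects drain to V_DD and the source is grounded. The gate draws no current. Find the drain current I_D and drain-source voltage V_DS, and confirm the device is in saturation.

V_G = V_DD·R_2/(R_1+R_2) = 14×68/288 = 3.31 V. With the source grounded, V_GS = V_G = 3.31 V.
Assume saturation: I_D = (k_n/2)(V_GS − V_t)² = (0.39/2)×(3.31 − 1.6)² = 0.195×1.71² = 0.567 mA.
V_DS = V_DD − I_D·R_D = 14 − 0.567×4.7 = 11.3 V.
Saturation requires V_DS ≥ V_GS − V_t = 1.71 V; 11.3 ≥ 1.71 ✓.

I_D ≈ 0.57 mA, V_DS ≈ 11 V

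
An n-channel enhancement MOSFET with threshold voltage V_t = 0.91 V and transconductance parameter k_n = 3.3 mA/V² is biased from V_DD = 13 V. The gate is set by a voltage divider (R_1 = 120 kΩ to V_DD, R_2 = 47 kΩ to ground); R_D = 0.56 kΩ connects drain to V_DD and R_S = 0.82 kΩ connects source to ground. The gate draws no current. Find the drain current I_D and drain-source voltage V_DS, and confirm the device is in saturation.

V_G = V_DD·R_2/(R_1+R_2) = 13×47/167 = 3.66 V.
Assume saturation: I_D = (k_n/2)(V_GS − V_t)² with V_GS = V_G − I_D·R_S = 3.66 − 0.82·I_D.
Substituting gives 1.11·I_D² − 8.44·I_D + 12.5 = 0, with roots I_D = 2.01 or 5.6 mA.
The root I_D = 5.6 mA gives V_GS = -0.932 V ≤ V_t, so take I_D = 2.01 mA.
Then V_GS = 2.01 V and V_DS = V_DD − I_D(R_D+R_S) = 13 − 2.01×1.38 = 10.2 V.
Saturation requires V_DS ≥ V_GS − V_t = 1.1 V; 10.2 ≥ 1.1 ✓.

I_D ≈ 2 mA, V_DS ≈ 10 V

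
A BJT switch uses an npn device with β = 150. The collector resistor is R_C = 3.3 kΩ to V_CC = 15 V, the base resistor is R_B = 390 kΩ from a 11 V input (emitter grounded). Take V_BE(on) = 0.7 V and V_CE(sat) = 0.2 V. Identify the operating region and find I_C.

active; I_C ≈ 4 mA

Assume active. Base-emitter loop: I_B = (V_BB − V_BE)/R_B = (11 − 0.7)/390 = 0.0264 mA.
I_C = β·I_B = 150×0.0264 = 3.96 mA.
V_CE = V_CC − I_C·R_C = 15 − 3.96×3.3 = 1.93 V > V_CE(sat), so the active-region assumption holds.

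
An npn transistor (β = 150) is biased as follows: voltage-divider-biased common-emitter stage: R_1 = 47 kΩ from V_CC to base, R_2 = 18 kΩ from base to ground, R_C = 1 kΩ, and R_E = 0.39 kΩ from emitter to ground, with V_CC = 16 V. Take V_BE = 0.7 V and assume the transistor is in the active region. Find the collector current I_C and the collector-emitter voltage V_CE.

Thevenize the base divider: V_Th = V_CC·R_2/(R_1+R_2) = 16×18/65 = 4.43 V, R_Th = R_1‖R_2 = 13 kΩ.
Base-emitter loop: V_Th = I_B·R_Th + V_BE + (β+1)I_B·R_E, so I_B = (4.43 − 0.7) / (13 + 151×0.39) = 0.0519 mA.
I_C = β·I_B = 150×0.0519 = 7.78 mA, and I_E = (β+1)I_B = 7.83 mA.
V_CE = V_CC − I_C·R_C − I_E·R_E = 16 − 7.78×1 − 7.83×0.39 = 5.16 V.
V_CE = 5.16 V > 0.2 V confirms active-region operation.

I_C ≈ 7.8 mA, V_CE ≈ 5.2 V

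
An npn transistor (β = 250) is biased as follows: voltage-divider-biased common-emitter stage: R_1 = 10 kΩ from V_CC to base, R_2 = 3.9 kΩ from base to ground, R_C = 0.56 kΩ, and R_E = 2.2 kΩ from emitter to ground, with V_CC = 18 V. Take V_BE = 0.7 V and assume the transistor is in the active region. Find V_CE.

Thevenize the base divider: V_Th = V_CC·R_2/(R_1+R_2) = 18×3.9/13.9 = 5.05 V, R_Th = R_1‖R_2 = 2.81 kΩ.
Base-emitter loop: V_Th = I_B·R_Th + V_BE + (β+1)I_B·R_E, so I_B = (5.05 − 0.7) / (2.81 + 251×2.2) = 0.00784 mA.
I_C = β·I_B = 250×0.00784 = 1.96 mA, and I_E = (β+1)I_B = 1.97 mA.
V_CE = V_CC − I_C·R_C − I_E·R_E = 18 − 1.96×0.56 − 1.97×2.2 = 12.6 V.
V_CE = 12.6 V > 0.2 V confirms active-region operation.

V_CE ≈ 13 V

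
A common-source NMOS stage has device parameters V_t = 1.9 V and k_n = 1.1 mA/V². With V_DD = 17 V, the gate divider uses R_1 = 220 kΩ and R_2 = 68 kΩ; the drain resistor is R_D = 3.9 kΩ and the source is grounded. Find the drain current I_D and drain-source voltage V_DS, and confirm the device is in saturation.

V_G = V_DD·R_2/(R_1+R_2) = 17×68/288 = 4.01 V. With the source grounded, V_GS = V_G = 4.01 V.
Assume saturation: I_D = (k_n/2)(V_GS − V_t)² = (1.1/2)×(4.01 − 1.9)² = 0.55×2.11² = 2.46 mA.
V_DS = V_DD − I_D·R_D = 17 − 2.46×3.9 = 7.42 V.
Saturation requires V_DS ≥ V_GS − V_t = 2.11 V; 7.42 ≥ 2.11 ✓.

I_D ≈ 2.5 mA, V_DS ≈ 7.4 V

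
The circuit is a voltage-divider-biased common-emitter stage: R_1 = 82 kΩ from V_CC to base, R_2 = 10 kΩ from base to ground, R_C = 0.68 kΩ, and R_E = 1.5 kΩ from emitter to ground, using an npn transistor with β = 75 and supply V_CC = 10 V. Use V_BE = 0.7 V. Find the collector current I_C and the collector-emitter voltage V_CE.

Thevenize the base divider: V_Th = V_CC·R_2/(R_1+R_2) = 10×10/92 = 1.09 V, R_Th = R_1‖R_2 = 8.91 kΩ.
Base-emitter loop: V_Th = I_B·R_Th + V_BE + (β+1)I_B·R_E, so I_B = (1.09 − 0.7) / (8.91 + 76×1.5) = 0.00315 mA.
I_C = β·I_B = 75×0.00315 = 0.236 mA, and I_E = (β+1)I_B = 0.239 mA.
V_CE = V_CC − I_C·R_C − I_E·R_E = 10 − 0.236×0.68 − 0.239×1.5 = 9.48 V.
V_CE = 9.48 V > 0.2 V confirms active-region operation.

I_C ≈ 0.24 mA, V_CE ≈ 9.5 V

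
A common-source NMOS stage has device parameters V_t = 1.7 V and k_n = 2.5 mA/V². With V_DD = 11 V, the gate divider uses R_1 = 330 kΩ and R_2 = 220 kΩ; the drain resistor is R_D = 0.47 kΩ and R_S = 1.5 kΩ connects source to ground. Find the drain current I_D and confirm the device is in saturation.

V_G = V_DD·R_2/(R_1+R_2) = 11×220/550 = 4.4 V.
Assume saturation: I_D = (k_n/2)(V_GS − V_t)² with V_GS = V_G − I_D·R_S = 4.4 − 1.5·I_D.
Substituting gives 2.81·I_D² − 11.1·I_D + 9.11 = 0, with roots I_D = 1.16 or 2.8 mA.
The root I_D = 2.8 mA gives V_GS = 0.204 V ≤ V_t, so take I_D = 1.16 mA.
Then V_GS = 2.66 V and V_DS = V_DD − I_D(R_D+R_S) = 11 − 1.16×1.97 = 8.72 V.
Saturation requires V_DS ≥ V_GS − V_t = 0.963 V; 8.72 ≥ 0.963 ✓.

I_D ≈ 1.2 mA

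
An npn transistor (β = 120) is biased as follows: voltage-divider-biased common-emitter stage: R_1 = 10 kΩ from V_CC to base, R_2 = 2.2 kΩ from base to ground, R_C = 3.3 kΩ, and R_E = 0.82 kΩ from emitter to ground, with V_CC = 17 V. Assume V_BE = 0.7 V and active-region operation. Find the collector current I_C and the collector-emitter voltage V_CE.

I_C ≈ 2.8 mA, V_CE ≈ 5.4 V

Thevenize the base divider: V_Th = V_CC·R_2/(R_1+R_2) = 17×2.2/12.2 = 3.07 V, R_Th = R_1‖R_2 = 1.8 kΩ.
Base-emitter loop: V_Th = I_B·R_Th + V_BE + (β+1)I_B·R_E, so I_B = (3.07 − 0.7) / (1.8 + 121×0.82) = 0.0234 mA.
I_C = β·I_B = 120×0.0234 = 2.81 mA, and I_E = (β+1)I_B = 2.83 mA.
V_CE = V_CC − I_C·R_C − I_E·R_E = 17 − 2.81×3.3 − 2.83×0.82 = 5.4 V.
V_CE = 5.4 V > 0.2 V confirms active-region operation.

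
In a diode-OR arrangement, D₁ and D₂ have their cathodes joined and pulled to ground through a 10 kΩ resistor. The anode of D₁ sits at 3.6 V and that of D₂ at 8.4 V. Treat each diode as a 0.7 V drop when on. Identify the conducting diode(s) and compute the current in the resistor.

Only D₂ conducts; I_R ≈ 0.77 mA

Assume both conduct. Then node N would need to be at both 3.6−0.7 = 2.9 V and 8.4−0.7 = 7.7 V, which is impossible.
Assume only D₂ conducts: V_N = 8.4 − 0.7 = 7.7 V, so I_R = 7.7/10 = 0.77 mA.
Check D₁: its anode-to-cathode voltage is 3.6 − 7.7 = -4.1 V < 0.7 V, so it is off. The assumption is consistent.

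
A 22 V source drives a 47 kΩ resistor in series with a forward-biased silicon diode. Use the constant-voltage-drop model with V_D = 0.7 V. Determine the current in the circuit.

KVL around the loop: 22 = V_D + I·R = 0.7 + I × 47 kΩ.
So I = (22 − 0.7) / 47 kΩ = 21.3 / 47 = 0.453 mA.

I ≈ 0.45 mA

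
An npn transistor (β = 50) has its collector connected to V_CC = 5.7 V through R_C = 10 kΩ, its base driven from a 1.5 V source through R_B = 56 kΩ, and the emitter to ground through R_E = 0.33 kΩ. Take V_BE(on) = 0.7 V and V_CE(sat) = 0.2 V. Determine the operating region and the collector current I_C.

Assume active: I_B = (1.5 − 0.7)/(56 + 51×0.33) = 0.011 mA, I_C = β·I_B = 0.549 mA.
Then V_CE = 5.7 − 0.549×10 − 0.56×0.33 = 0.0229 V < 0.2 V — the active assumption fails.
Re-solve with V_CE = 0.2 V. KCL at the emitter: V_E/R_E = (V_BB−0.7−V_E)/R_B + (V_CC−0.2−V_E)/R_C, giving V_E = 0.179 V.
I_C = (V_CC − 0.2 − V_E)/R_C = (5.5 − 0.179)/10 = 0.532 mA.
Check: I_B = (0.8 − 0.179)/56 = 0.0111 mA, and β·I_B = 0.554 mA > I_C, confirming saturation.

saturation; I_C ≈ 0.53 mA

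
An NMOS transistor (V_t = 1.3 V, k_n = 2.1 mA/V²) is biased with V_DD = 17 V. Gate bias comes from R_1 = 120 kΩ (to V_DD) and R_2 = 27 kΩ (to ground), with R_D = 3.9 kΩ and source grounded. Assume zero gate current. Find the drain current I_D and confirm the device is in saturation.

V_G = V_DD·R_2/(R_1+R_2) = 17×27/147 = 3.12 V. With the source grounded, V_GS = V_G = 3.12 V.
Assume saturation: I_D = (k_n/2)(V_GS − V_t)² = (2.1/2)×(3.12 − 1.3)² = 1.05×1.82² = 3.49 mA.
V_DS = V_DD − I_D·R_D = 17 − 3.49×3.9 = 3.4 V.
Saturation requires V_DS ≥ V_GS − V_t = 1.82 V; 3.4 ≥ 1.82 ✓.

I_D ≈ 3.5 mA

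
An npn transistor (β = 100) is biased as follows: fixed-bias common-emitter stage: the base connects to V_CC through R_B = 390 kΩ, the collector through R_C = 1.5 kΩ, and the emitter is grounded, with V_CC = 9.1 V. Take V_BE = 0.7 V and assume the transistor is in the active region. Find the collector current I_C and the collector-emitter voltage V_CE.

Base loop: V_CC = I_B·R_B + V_BE, so I_B = (9.1 − 0.7)/390 kΩ = 0.0215 mA.
In the active region I_C = β·I_B = 100 × 0.0215 = 2.15 mA.
Collector loop: V_CE = V_CC − I_C·R_C = 9.1 − 2.15×1.5 = 5.87 V.
Since V_CE = 5.87 V > V_CE(sat) ≈ 0.2 V, the transistor is in the active region as assumed.

I_C ≈ 2.2 mA, V_CE ≈ 5.9 V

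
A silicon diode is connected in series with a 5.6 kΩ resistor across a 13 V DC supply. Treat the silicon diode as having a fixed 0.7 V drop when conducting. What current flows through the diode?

KVL around the loop: 13 = V_D + I·R = 0.7 + I × 5.6 kΩ.
So I = (13 − 0.7) / 5.6 kΩ = 12.3 / 5.6 = 2.2 mA.

I ≈ 2.2 mA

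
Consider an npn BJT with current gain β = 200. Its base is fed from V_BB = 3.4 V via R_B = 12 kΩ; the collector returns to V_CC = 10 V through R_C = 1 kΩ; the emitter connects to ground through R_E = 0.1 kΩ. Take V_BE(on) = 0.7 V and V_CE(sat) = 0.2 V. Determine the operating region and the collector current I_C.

saturation; I_C ≈ 8.9 mA

Assume active: I_B = (3.4 − 0.7)/(12 + 201×0.1) = 0.0841 mA, I_C = β·I_B = 16.8 mA.
Then V_CE = 10 − 16.8×1 − 16.9×0.1 = -8.51 V < 0.2 V — the active assumption fails.
Re-solve with V_CE = 0.2 V. KCL at the emitter: V_E/R_E = (V_BB−0.7−V_E)/R_B + (V_CC−0.2−V_E)/R_C, giving V_E = 0.905 V.
I_C = (V_CC − 0.2 − V_E)/R_C = (9.8 − 0.905)/1 = 8.9 mA.
Check: I_B = (2.7 − 0.905)/12 = 0.15 mA, and β·I_B = 29.9 mA > I_C, confirming saturation.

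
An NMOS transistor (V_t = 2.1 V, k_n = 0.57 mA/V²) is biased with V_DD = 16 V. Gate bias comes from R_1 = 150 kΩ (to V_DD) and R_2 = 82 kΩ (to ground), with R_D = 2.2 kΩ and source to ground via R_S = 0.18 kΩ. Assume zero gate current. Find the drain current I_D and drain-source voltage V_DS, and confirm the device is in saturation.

V_G = V_DD·R_2/(R_1+R_2) = 16×82/232 = 5.66 V.
Assume saturation: I_D = (k_n/2)(V_GS − V_t)² with V_GS = V_G − I_D·R_S = 5.66 − 0.18·I_D.
Substituting gives 0.00923·I_D² − 1.36·I_D + 3.6 = 0, with roots I_D = 2.69 or 145 mA.
The root I_D = 145 mA gives V_GS = -20.5 V ≤ V_t, so take I_D = 2.69 mA.
Then V_GS = 5.17 V and V_DS = V_DD − I_D(R_D+R_S) = 16 − 2.69×2.38 = 9.6 V.
Saturation requires V_DS ≥ V_GS − V_t = 3.07 V; 9.6 ≥ 3.07 ✓.

I_D ≈ 2.7 mA, V_DS ≈ 9.6 V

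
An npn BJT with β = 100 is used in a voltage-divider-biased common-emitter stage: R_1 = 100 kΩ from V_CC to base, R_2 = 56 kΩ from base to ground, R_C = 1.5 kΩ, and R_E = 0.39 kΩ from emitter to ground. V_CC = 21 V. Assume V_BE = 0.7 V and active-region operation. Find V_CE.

V_CE ≈ 3.8 V

Thevenize the base divider: V_Th = V_CC·R_2/(R_1+R_2) = 21×56/156 = 7.54 V, R_Th = R_1‖R_2 = 35.9 kΩ.
Base-emitter loop: V_Th = I_B·R_Th + V_BE + (β+1)I_B·R_E, so I_B = (7.54 − 0.7) / (35.9 + 101×0.39) = 0.0908 mA.
I_C = β·I_B = 100×0.0908 = 9.08 mA, and I_E = (β+1)I_B = 9.17 mA.
V_CE = V_CC − I_C·R_C − I_E·R_E = 21 − 9.08×1.5 − 9.17×0.39 = 3.8 V.
V_CE = 3.8 V > 0.2 V confirms active-region operation.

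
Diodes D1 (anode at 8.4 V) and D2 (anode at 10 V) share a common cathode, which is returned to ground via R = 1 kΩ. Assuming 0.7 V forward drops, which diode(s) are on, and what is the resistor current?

Assume both conduct. Then node N would need to be at both 8.4−0.7 = 7.7 V and 10−0.7 = 9.3 V, which is impossible.
Assume only D2 conducts: V_N = 10 − 0.7 = 9.3 V, so I_R = 9.3/1 = 9.3 mA.
Check D1: its anode-to-cathode voltage is 8.4 − 9.3 = -0.9 V < 0.7 V, so it is off. The assumption is consistent.

Only D2 conducts; I_R ≈ 9.3 mA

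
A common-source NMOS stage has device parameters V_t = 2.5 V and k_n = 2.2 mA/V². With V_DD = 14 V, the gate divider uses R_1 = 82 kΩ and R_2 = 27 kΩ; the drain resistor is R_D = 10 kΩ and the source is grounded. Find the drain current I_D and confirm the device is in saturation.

V_G = V_DD·R_2/(R_1+R_2) = 14×27/109 = 3.47 V. With the source grounded, V_GS = V_G = 3.47 V.
Assume saturation: I_D = (k_n/2)(V_GS − V_t)² = (2.2/2)×(3.47 − 2.5)² = 1.1×0.968² = 1.03 mA.
V_DS = V_DD − I_D·R_D = 14 − 1.03×10 = 3.7 V.
Saturation requires V_DS ≥ V_GS − V_t = 0.968 V; 3.7 ≥ 0.968 ✓.

I_D ≈ 1 mA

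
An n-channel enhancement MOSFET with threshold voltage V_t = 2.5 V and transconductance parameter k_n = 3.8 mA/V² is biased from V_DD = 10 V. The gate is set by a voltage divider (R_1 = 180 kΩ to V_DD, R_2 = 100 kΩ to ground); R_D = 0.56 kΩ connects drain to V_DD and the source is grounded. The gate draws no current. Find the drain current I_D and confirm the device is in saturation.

V_G = V_DD·R_2/(R_1+R_2) = 10×100/280 = 3.57 V. With the source grounded, V_GS = V_G = 3.57 V.
Assume saturation: I_D = (k_n/2)(V_GS − V_t)² = (3.8/2)×(3.57 − 2.5)² = 1.9×1.07² = 2.18 mA.
V_DS = V_DD − I_D·R_D = 10 − 2.18×0.56 = 8.78 V.
Saturation requires V_DS ≥ V_GS − V_t = 1.07 V; 8.78 ≥ 1.07 ✓.

I_D ≈ 2.2 mA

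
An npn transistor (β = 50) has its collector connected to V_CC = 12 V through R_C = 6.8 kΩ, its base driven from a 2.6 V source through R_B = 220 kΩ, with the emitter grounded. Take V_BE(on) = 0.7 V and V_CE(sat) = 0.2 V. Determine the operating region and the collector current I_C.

active; I_C ≈ 0.43 mA

Assume active. Base-emitter loop: I_B = (V_BB − V_BE)/R_B = (2.6 − 0.7)/220 = 0.00864 mA.
I_C = β·I_B = 50×0.00864 = 0.432 mA.
V_CE = V_CC − I_C·R_C = 12 − 0.432×6.8 = 9.06 V > V_CE(sat), so the active-region assumption holds.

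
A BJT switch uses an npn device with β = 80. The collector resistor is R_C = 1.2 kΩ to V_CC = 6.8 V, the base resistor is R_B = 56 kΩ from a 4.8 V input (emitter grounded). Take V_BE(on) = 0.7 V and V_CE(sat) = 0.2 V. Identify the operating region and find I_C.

saturation; I_C ≈ 5.5 mA

Assume active: I_B = (4.8 − 0.7)/56 = 0.0732 mA, giving I_C = β·I_B = 5.86 mA.
But then V_CE = 6.8 − 5.86×1.2 = -0.229 V < V_CE(sat) = 0.2 V — impossible in the active region.
So the transistor is saturated. With V_CE = 0.2 V, I_C = (V_CC − 0.2)/R_C = 6.6/1.2 = 5.5 mA.
Check: β·I_B = 5.86 mA > I_C = 5.5 mA, confirming saturation.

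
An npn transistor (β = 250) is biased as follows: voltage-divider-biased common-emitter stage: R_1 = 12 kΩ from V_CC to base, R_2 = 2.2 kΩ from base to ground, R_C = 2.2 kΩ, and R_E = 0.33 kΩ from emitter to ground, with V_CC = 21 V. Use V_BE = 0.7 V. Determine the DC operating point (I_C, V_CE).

Thevenize the base divider: V_Th = V_CC·R_2/(R_1+R_2) = 21×2.2/14.2 = 3.25 V, R_Th = R_1‖R_2 = 1.86 kΩ.
Base-emitter loop: V_Th = I_B·R_Th + V_BE + (β+1)I_B·R_E, so I_B = (3.25 − 0.7) / (1.86 + 251×0.33) = 0.0302 mA.
I_C = β·I_B = 250×0.0302 = 7.54 mA, and I_E = (β+1)I_B = 7.57 mA.
V_CE = V_CC − I_C·R_C − I_E·R_E = 21 − 7.54×2.2 − 7.57×0.33 = 1.92 V.
V_CE = 1.92 V > 0.2 V confirms active-region operation.

I_C ≈ 7.5 mA, V_CE ≈ 1.9 V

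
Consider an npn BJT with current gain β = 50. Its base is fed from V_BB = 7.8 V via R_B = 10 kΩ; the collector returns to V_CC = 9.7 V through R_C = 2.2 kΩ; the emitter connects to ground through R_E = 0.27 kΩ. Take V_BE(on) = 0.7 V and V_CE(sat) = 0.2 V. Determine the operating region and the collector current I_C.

saturation; I_C ≈ 3.8 mA

Assume active: I_B = (7.8 − 0.7)/(10 + 51×0.27) = 0.299 mA, I_C = β·I_B = 14.9 mA.
Then V_CE = 9.7 − 14.9×2.2 − 15.2×0.27 = -27.3 V < 0.2 V — the active assumption fails.
Re-solve with V_CE = 0.2 V. KCL at the emitter: V_E/R_E = (V_BB−0.7−V_E)/R_B + (V_CC−0.2−V_E)/R_C, giving V_E = 1.18 V.
I_C = (V_CC − 0.2 − V_E)/R_C = (9.5 − 1.18)/2.2 = 3.78 mA.
Check: I_B = (7.1 − 1.18)/10 = 0.592 mA, and β·I_B = 29.6 mA > I_C, confirming saturation.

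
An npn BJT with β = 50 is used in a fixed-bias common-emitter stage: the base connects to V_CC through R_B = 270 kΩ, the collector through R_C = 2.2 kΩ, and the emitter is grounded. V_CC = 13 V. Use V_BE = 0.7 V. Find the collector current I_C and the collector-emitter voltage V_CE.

I_C ≈ 2.3 mA, V_CE ≈ 8 V

Base loop: V_CC = I_B·R_B + V_BE, so I_B = (13 − 0.7)/270 kΩ = 0.0456 mA.
In the active region I_C = β·I_B = 50 × 0.0456 = 2.28 mA.
Collector loop: V_CE = V_CC − I_C·R_C = 13 − 2.28×2.2 = 7.99 V.
Since V_CE = 7.99 V > V_CE(sat) ≈ 0.2 V, the transistor is in the active region as assumed.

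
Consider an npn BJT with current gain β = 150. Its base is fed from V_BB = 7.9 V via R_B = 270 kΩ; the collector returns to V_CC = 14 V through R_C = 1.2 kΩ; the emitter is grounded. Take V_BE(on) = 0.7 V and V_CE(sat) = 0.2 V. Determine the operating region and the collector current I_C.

Assume active. Base-emitter loop: I_B = (V_BB − V_BE)/R_B = (7.9 − 0.7)/270 = 0.0267 mA.
I_C = β·I_B = 150×0.0267 = 4 mA.
V_CE = V_CC − I_C·R_C = 14 − 4×1.2 = 9.2 V > V_CE(sat), so the active-region assumption holds.

active; I_C ≈ 4 mA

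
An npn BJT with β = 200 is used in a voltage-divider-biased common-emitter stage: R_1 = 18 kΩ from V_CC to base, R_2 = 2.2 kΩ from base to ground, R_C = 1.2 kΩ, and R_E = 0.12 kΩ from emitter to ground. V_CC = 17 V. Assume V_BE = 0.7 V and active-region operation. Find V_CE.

V_CE ≈ 5.3 V

Thevenize the base divider: V_Th = V_CC·R_2/(R_1+R_2) = 17×2.2/20.2 = 1.85 V, R_Th = R_1‖R_2 = 1.96 kΩ.
Base-emitter loop: V_Th = I_B·R_Th + V_BE + (β+1)I_B·R_E, so I_B = (1.85 − 0.7) / (1.96 + 201×0.12) = 0.0442 mA.
I_C = β·I_B = 200×0.0442 = 8.83 mA, and I_E = (β+1)I_B = 8.87 mA.
V_CE = V_CC − I_C·R_C − I_E·R_E = 17 − 8.83×1.2 − 8.87×0.12 = 5.34 V.
V_CE = 5.34 V > 0.2 V confirms active-region operation.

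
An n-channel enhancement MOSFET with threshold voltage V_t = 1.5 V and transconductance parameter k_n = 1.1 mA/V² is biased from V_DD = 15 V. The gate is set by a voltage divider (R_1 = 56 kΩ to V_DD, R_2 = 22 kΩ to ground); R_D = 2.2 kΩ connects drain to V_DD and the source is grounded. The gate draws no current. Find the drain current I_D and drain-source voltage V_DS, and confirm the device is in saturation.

V_G = V_DD·R_2/(R_1+R_2) = 15×22/78 = 4.23 V. With the source grounded, V_GS = V_G = 4.23 V.
Assume saturation: I_D = (k_n/2)(V_GS − V_t)² = (1.1/2)×(4.23 − 1.5)² = 0.55×2.73² = 4.1 mA.
V_DS = V_DD − I_D·R_D = 15 − 4.1×2.2 = 5.98 V.
Saturation requires V_DS ≥ V_GS − V_t = 2.73 V; 5.98 ≥ 2.73 ✓.

I_D ≈ 4.1 mA, V_DS ≈ 6 V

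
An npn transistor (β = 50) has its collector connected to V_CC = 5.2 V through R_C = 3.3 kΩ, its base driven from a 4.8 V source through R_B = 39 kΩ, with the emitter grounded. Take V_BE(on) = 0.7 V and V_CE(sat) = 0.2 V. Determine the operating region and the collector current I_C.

saturation; I_C ≈ 1.5 mA

Assume active: I_B = (4.8 − 0.7)/39 = 0.105 mA, giving I_C = β·I_B = 5.26 mA.
But then V_CE = 5.2 − 5.26×3.3 = -12.1 V < V_CE(sat) = 0.2 V — impossible in the active region.
So the transistor is saturated. With V_CE = 0.2 V, I_C = (V_CC − 0.2)/R_C = 5/3.3 = 1.52 mA.
Check: β·I_B = 5.26 mA > I_C = 1.52 mA, confirming saturation.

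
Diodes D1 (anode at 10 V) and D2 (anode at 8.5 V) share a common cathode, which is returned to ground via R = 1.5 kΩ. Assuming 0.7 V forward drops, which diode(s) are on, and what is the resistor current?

Assume both conduct. Then node N would need to be at both 10−0.7 = 9.3 V and 8.5−0.7 = 7.8 V, which is impossible.
Assume only D1 conducts: V_N = 10 − 0.7 = 9.3 V, so I_R = 9.3/1.5 = 6.2 mA.
Check D2: its anode-to-cathode voltage is 8.5 − 9.3 = -0.8 V < 0.7 V, so it is off. The assumption is consistent.

Only D1 conducts; I_R ≈ 6.2 mA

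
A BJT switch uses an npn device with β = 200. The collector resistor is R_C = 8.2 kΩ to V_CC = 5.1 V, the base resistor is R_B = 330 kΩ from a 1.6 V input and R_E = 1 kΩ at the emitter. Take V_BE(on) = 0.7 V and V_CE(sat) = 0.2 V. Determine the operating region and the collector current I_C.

Assume active. Base-emitter loop: I_B = (V_BB − V_BE)/(R_B + (β+1)R_E) = (1.6 − 0.7)/(330 + 201×1) = 0.00169 mA.
I_C = β·I_B = 200×0.00169 = 0.339 mA.
V_CE = V_CC − I_C·R_C − I_E·R_E = 5.1 − 0.339×8.2 − 0.341×1 = 1.98 V > V_CE(sat), so the active-region assumption holds.

active; I_C ≈ 0.34 mA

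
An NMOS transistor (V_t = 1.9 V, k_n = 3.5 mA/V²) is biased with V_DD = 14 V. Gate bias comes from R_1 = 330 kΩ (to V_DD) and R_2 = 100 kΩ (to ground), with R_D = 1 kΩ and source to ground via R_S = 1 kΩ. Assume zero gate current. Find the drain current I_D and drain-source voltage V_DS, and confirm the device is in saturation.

V_G = V_DD·R_2/(R_1+R_2) = 14×100/430 = 3.26 V.
Assume saturation: I_D = (k_n/2)(V_GS − V_t)² with V_GS = V_G − I_D·R_S = 3.26 − 1·I_D.
Substituting gives 1.75·I_D² − 5.75·I_D + 3.22 = 0, with roots I_D = 0.716 or 2.57 mA.
The root I_D = 2.57 mA gives V_GS = 0.689 V ≤ V_t, so take I_D = 0.716 mA.
Then V_GS = 2.54 V and V_DS = V_DD − I_D(R_D+R_S) = 14 − 0.716×2 = 12.6 V.
Saturation requires V_DS ≥ V_GS − V_t = 0.64 V; 12.6 ≥ 0.64 ✓.

I_D ≈ 0.72 mA, V_DS ≈ 13 V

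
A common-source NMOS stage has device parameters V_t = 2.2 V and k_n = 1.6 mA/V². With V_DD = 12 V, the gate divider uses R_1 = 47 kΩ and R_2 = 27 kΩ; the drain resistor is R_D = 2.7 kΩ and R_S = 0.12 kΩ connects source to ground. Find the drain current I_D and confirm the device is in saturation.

V_G = V_DD·R_2/(R_1+R_2) = 12×27/74 = 4.38 V.
Assume saturation: I_D = (k_n/2)(V_GS − V_t)² with V_GS = V_G − I_D·R_S = 4.38 − 0.12·I_D.
Substituting gives 0.0115·I_D² − 1.42·I_D + 3.8 = 0, with roots I_D = 2.74 or 120 mA.
The root I_D = 120 mA gives V_GS = -10.1 V ≤ V_t, so take I_D = 2.74 mA.
Then V_GS = 4.05 V and V_DS = V_DD − I_D(R_D+R_S) = 12 − 2.74×2.82 = 4.28 V.
Saturation requires V_DS ≥ V_GS − V_t = 1.85 V; 4.28 ≥ 1.85 ✓.

I_D ≈ 2.7 mA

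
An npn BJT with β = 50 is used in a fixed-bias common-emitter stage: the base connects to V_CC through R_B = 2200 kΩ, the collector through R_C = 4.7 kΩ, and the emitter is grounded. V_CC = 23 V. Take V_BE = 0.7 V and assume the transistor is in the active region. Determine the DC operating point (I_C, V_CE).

I_C ≈ 0.51 mA, V_CE ≈ 21 V

Base loop: V_CC = I_B·R_B + V_BE, so I_B = (23 − 0.7)/2200 kΩ = 0.0101 mA.
In the active region I_C = β·I_B = 50 × 0.0101 = 0.507 mA.
Collector loop: V_CE = V_CC − I_C·R_C = 23 − 0.507×4.7 = 20.6 V.
Since V_CE = 20.6 V > V_CE(sat) ≈ 0.2 V, the transistor is in the active region as assumed.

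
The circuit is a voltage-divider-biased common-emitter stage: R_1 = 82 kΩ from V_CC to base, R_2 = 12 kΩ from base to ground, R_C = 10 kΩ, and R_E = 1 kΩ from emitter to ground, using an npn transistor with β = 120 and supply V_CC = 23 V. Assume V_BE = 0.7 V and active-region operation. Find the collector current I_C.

Thevenize the base divider: V_Th = V_CC·R_2/(R_1+R_2) = 23×12/94 = 2.94 V, R_Th = R_1‖R_2 = 10.5 kΩ.
Base-emitter loop: V_Th = I_B·R_Th + V_BE + (β+1)I_B·R_E, so I_B = (2.94 − 0.7) / (10.5 + 121×1) = 0.017 mA.
I_C = β·I_B = 120×0.017 = 2.04 mA, and I_E = (β+1)I_B = 2.06 mA.
V_CE = V_CC − I_C·R_C − I_E·R_E = 23 − 2.04×10 − 2.06×1 = 0.531 V.
V_CE = 0.531 V > 0.2 V confirms active-region operation.

I_C ≈ 2 mA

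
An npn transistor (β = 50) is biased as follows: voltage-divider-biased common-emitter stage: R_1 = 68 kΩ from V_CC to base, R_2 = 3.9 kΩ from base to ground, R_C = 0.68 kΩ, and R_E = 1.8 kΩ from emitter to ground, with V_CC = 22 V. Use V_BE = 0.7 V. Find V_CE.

V_CE ≈ 21 V

Thevenize the base divider: V_Th = V_CC·R_2/(R_1+R_2) = 22×3.9/71.9 = 1.19 V, R_Th = R_1‖R_2 = 3.69 kΩ.
Base-emitter loop: V_Th = I_B·R_Th + V_BE + (β+1)I_B·R_E, so I_B = (1.19 − 0.7) / (3.69 + 51×1.8) = 0.00517 mA.
I_C = β·I_B = 50×0.00517 = 0.258 mA, and I_E = (β+1)I_B = 0.263 mA.
V_CE = V_CC − I_C·R_C − I_E·R_E = 22 − 0.258×0.68 − 0.263×1.8 = 21.4 V.
V_CE = 21.4 V > 0.2 V confirms active-region operation.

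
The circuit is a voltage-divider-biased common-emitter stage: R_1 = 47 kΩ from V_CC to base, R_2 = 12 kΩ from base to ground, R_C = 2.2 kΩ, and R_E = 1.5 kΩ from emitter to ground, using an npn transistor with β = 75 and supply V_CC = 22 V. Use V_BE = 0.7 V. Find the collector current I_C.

Thevenize the base divider: V_Th = V_CC·R_2/(R_1+R_2) = 22×12/59 = 4.47 V, R_Th = R_1‖R_2 = 9.56 kΩ.
Base-emitter loop: V_Th = I_B·R_Th + V_BE + (β+1)I_B·R_E, so I_B = (4.47 − 0.7) / (9.56 + 76×1.5) = 0.0305 mA.
I_C = β·I_B = 75×0.0305 = 2.29 mA, and I_E = (β+1)I_B = 2.32 mA.
V_CE = V_CC − I_C·R_C − I_E·R_E = 22 − 2.29×2.2 − 2.32×1.5 = 13.5 V.
V_CE = 13.5 V > 0.2 V confirms active-region operation.

I_C ≈ 2.3 mA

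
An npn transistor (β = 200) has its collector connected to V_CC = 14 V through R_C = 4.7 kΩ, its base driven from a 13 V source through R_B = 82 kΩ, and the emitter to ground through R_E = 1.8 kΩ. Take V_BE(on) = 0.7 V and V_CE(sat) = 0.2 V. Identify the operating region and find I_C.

Assume active: I_B = (13 − 0.7)/(82 + 201×1.8) = 0.0277 mA, I_C = β·I_B = 5.54 mA.
Then V_CE = 14 − 5.54×4.7 − 5.57×1.8 = -22.1 V < 0.2 V — the active assumption fails.
Re-solve with V_CE = 0.2 V. KCL at the emitter: V_E/R_E = (V_BB−0.7−V_E)/R_B + (V_CC−0.2−V_E)/R_C, giving V_E = 3.95 V.
I_C = (V_CC − 0.2 − V_E)/R_C = (13.8 − 3.95)/4.7 = 2.09 mA.
Check: I_B = (12.3 − 3.95)/82 = 0.102 mA, and β·I_B = 20.4 mA > I_C, confirming saturation.

saturation; I_C ≈ 2.1 mA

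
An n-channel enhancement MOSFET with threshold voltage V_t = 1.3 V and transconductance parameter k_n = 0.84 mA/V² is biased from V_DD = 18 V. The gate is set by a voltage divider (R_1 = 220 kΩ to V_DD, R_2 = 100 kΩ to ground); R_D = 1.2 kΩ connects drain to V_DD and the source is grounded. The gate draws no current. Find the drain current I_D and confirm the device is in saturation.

I_D ≈ 7.9 mA

V_G = V_DD·R_2/(R_1+R_2) = 18×100/320 = 5.62 V. With the source grounded, V_GS = V_G = 5.62 V.
Assume saturation: I_D = (k_n/2)(V_GS − V_t)² = (0.84/2)×(5.62 − 1.3)² = 0.42×4.33² = 7.86 mA.
V_DS = V_DD − I_D·R_D = 18 − 7.86×1.2 = 8.57 V.
Saturation requires V_DS ≥ V_GS − V_t = 4.33 V; 8.57 ≥ 4.33 ✓.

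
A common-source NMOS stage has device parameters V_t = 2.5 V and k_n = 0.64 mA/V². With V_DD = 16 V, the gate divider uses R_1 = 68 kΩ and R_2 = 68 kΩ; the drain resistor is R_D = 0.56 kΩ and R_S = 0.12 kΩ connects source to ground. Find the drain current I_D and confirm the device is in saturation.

I_D ≈ 7 mA

V_G = V_DD·R_2/(R_1+R_2) = 16×68/136 = 8 V.
Assume saturation: I_D = (k_n/2)(V_GS − V_t)² with V_GS = V_G − I_D·R_S = 8 − 0.12·I_D.
Substituting gives 0.00461·I_D² − 1.42·I_D + 9.68 = 0, with roots I_D = 6.96 or 302 mA.
The root I_D = 302 mA gives V_GS = -28.2 V ≤ V_t, so take I_D = 6.96 mA.
Then V_GS = 7.16 V and V_DS = V_DD − I_D(R_D+R_S) = 16 − 6.96×0.68 = 11.3 V.
Saturation requires V_DS ≥ V_GS − V_t = 4.66 V; 11.3 ≥ 4.66 ✓.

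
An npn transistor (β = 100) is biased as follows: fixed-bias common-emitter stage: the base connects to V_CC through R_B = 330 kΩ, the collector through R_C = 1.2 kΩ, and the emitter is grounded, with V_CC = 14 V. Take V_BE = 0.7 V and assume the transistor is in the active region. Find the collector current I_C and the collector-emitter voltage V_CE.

Base loop: V_CC = I_B·R_B + V_BE, so I_B = (14 − 0.7)/330 kΩ = 0.0403 mA.
In the active region I_C = β·I_B = 100 × 0.0403 = 4.03 mA.
Collector loop: V_CE = V_CC − I_C·R_C = 14 − 4.03×1.2 = 9.16 V.
Since V_CE = 9.16 V > V_CE(sat) ≈ 0.2 V, the transistor is in the active region as assumed.

I_C ≈ 4 mA, V_CE ≈ 9.2 V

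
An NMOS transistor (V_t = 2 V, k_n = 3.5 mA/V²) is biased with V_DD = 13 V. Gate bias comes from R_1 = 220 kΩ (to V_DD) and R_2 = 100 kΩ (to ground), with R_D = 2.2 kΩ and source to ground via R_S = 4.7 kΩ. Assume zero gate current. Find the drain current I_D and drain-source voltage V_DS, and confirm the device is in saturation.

V_G = V_DD·R_2/(R_1+R_2) = 13×100/320 = 4.06 V.
Assume saturation: I_D = (k_n/2)(V_GS − V_t)² with V_GS = V_G − I_D·R_S = 4.06 − 4.7·I_D.
Substituting gives 38.7·I_D² − 34.9·I_D + 7.44 = 0, with roots I_D = 0.344 or 0.559 mA.
The root I_D = 0.559 mA gives V_GS = 1.43 V ≤ V_t, so take I_D = 0.344 mA.
Then V_GS = 2.44 V and V_DS = V_DD − I_D(R_D+R_S) = 13 − 0.344×6.9 = 10.6 V.
Saturation requires V_DS ≥ V_GS − V_t = 0.444 V; 10.6 ≥ 0.444 ✓.

I_D ≈ 0.34 mA, V_DS ≈ 11 V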